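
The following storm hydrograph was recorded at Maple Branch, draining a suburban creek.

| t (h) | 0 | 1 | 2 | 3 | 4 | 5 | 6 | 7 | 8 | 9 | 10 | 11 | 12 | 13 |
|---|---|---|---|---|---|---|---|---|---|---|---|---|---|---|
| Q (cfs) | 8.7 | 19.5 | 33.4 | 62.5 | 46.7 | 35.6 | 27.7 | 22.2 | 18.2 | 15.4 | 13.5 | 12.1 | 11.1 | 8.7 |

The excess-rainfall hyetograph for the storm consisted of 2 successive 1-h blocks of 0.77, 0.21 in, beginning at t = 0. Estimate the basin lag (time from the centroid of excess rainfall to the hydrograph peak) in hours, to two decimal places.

t_L ≈ 2.29 h

Centroid of excess rainfall: t_c = Σ P_i·t̄_i / ΣP_i = 0.7143 h (block centres at 0.5, 1.5 h).
Hydrograph peak occurs at t = 3 h, so basin lag t_L = 3 − 0.7143 = 2.29 h.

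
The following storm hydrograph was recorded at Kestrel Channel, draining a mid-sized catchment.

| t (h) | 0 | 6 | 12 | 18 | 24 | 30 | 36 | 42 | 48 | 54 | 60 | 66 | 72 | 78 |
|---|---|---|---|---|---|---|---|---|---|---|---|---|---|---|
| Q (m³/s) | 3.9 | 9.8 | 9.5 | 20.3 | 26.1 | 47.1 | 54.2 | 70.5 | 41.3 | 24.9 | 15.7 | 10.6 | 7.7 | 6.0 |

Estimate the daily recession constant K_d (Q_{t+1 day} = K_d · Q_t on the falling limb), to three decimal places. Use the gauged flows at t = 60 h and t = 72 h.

Between t = 60 h and t = 72 h the flow falls from 15.7 to 7.7 m³/s over 2×6 h = 12 h.
Per-interval ratio K = (7.7/15.7)^(1/2) = 0.7003; K_d = K^(24/6) = 0.241.

K_d ≈ 0.241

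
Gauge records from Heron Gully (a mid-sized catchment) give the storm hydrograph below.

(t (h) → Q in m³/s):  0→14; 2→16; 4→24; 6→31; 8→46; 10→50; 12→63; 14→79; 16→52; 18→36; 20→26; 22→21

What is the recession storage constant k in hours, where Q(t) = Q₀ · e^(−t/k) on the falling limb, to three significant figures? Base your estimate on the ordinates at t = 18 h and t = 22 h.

On the falling limb, Q drops from 36 to 21 m³/s between t = 18 h and t = 22 h (Δt = 4 h).
k = −Δt / ln(Q₂/Q₁) = −4 / ln(21/36) = 7.42 h.

k ≈ 7.42 h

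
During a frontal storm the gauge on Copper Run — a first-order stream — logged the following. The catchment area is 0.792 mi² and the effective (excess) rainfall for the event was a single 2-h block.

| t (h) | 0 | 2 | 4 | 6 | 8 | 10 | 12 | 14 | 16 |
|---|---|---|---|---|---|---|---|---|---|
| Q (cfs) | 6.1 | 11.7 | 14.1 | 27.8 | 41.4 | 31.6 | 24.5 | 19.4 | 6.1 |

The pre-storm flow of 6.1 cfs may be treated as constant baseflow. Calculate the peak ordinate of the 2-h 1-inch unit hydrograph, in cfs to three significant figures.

Direct runoff: 0.0, 5.6, 8.0, 21.7, 35.3, 25.5, 18.4, 13.3, 0.0 cfs; ΣQ_DR = 127.8 cfs, peak = 35.3 cfs.
Runoff depth d = ΣQ_DR·Δt / A = 127.8 × 7200 / (0.792 mi²) = 0.5001 in.
The 1-inch UH is the DRH scaled by (1 in)/d, so U_p = 35.3 × 1/0.5001 = 70.6 cfs.

U_p ≈ 70.6 cfs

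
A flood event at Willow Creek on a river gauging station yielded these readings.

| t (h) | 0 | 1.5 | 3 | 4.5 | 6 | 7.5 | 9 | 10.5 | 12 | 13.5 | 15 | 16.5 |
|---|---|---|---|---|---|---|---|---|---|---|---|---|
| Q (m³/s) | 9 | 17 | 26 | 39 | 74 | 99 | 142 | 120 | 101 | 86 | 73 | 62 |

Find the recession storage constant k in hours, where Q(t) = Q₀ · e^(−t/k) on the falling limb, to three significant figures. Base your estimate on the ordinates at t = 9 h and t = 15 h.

k ≈ 9.02 h

On the falling limb, Q drops from 142 to 73 m³/s between t = 9 h and t = 15 h (Δt = 6 h).
k = −Δt / ln(Q₂/Q₁) = −6 / ln(73/142) = 9.02 h.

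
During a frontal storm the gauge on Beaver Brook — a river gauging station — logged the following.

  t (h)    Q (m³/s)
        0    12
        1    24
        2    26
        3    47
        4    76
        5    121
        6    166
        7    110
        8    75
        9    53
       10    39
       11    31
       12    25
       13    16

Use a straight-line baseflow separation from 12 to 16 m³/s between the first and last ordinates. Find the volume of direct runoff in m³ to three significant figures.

Direct-runoff ordinates (Q − Q_b): 0.00, 11.69, 13.38, 34.08, 62.77, 107.46, 152.15, 95.85, 60.54, 38.23, 23.92, 15.62, 9.31, 0.00 m³/s.
ΣQ_DR = 625.0 m³/s.
With Δt = 1 h = 3600 s, V = ΣQ_DR · Δt = 625.0 × 3600 = 2.25 × 10^6 m³.

V ≈ 2.25 × 10^6 m³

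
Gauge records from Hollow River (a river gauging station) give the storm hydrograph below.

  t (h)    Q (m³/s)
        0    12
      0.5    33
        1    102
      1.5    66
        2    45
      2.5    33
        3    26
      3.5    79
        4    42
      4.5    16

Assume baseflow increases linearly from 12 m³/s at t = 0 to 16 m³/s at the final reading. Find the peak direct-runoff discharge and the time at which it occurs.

Subtracting baseflow gives direct-runoff ordinates: 0.00, 20.56, 89.11, 52.67, 31.22, 18.78, 11.33, 63.89, 26.44, 0.00 m³/s.
The maximum is 89.11 m³/s, occurring at the reading for t = 1 h.

Q_p = 89.11 m³/s at t = 1 h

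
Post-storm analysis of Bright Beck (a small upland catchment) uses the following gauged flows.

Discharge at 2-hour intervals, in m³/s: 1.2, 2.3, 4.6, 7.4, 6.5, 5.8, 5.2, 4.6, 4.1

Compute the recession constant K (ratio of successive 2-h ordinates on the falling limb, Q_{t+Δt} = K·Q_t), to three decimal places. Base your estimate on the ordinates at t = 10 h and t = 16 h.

K ≈ 0.891

Using the recession-limb readings at t = 10 h and t = 16 h: Q falls from 5.8 to 4.1 m³/s over 3 intervals.
K = (Q₂/Q₁)^(1/3) = (4.1/5.8)^(1/3) = 0.891.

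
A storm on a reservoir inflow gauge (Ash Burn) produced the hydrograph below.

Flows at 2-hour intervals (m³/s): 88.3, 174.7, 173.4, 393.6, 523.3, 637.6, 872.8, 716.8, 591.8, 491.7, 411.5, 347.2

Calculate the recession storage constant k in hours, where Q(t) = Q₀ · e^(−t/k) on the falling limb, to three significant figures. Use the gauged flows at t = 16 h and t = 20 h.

On the falling limb, Q drops from 591.8 to 411.5 m³/s between t = 16 h and t = 20 h (Δt = 4 h).
k = −Δt / ln(Q₂/Q₁) = −4 / ln(411.5/591.8) = 11.0 h.

k ≈ 11.0 h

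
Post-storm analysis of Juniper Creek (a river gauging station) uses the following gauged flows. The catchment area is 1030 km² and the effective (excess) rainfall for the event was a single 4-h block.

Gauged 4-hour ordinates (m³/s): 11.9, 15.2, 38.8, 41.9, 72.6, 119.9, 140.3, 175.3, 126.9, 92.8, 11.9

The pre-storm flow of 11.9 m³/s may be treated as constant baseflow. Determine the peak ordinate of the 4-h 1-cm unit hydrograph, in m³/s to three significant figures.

Direct runoff: 0.0, 3.3, 26.9, 30.0, 60.7, 108.0, 128.4, 163.4, 115.0, 80.9, 0.0 m³/s; ΣQ_DR = 716.6 m³/s, peak = 163.4 m³/s.
Runoff depth d = ΣQ_DR·Δt / A = 716.6 × 14400 / (1030 km²) = 10.02 mm.
The 1-cm UH is the DRH scaled by (10 mm)/d, so U_p = 163.4 × 10/10.02 = 163 m³/s.

U_p ≈ 163 m³/s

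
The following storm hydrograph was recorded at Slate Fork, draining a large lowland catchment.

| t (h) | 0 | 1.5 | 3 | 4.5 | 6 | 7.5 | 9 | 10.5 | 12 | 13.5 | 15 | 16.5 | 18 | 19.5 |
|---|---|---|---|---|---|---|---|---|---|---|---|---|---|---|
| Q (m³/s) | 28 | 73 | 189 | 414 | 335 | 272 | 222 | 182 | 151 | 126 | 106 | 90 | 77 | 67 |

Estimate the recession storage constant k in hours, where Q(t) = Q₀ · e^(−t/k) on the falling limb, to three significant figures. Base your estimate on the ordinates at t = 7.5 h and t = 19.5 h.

On the falling limb, Q drops from 272 to 67 m³/s between t = 7.5 h and t = 19.5 h (Δt = 12 h).
k = −Δt / ln(Q₂/Q₁) = −12 / ln(67/272) = 8.56 h.

k ≈ 8.56 h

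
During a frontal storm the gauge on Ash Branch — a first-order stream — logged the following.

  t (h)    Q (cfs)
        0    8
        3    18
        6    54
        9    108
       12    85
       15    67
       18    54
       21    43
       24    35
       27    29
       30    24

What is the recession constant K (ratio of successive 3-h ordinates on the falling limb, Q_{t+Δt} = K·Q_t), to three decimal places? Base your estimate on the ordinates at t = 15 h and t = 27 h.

Using the recession-limb readings at t = 15 h and t = 27 h: Q falls from 67 to 29 cfs over 4 intervals.
K = (Q₂/Q₁)^(1/4) = (29/67)^(1/4) = 0.811.

K ≈ 0.811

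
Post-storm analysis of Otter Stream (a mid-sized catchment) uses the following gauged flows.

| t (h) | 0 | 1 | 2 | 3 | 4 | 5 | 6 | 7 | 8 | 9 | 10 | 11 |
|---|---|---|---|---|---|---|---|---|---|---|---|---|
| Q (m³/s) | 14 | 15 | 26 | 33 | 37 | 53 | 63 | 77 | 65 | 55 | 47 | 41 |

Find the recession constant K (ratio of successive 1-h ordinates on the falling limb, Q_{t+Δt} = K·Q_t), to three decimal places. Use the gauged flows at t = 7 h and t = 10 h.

Using the recession-limb readings at t = 7 h and t = 10 h: Q falls from 77 to 47 m³/s over 3 intervals.
K = (Q₂/Q₁)^(1/3) = (47/77)^(1/3) = 0.848.

K ≈ 0.848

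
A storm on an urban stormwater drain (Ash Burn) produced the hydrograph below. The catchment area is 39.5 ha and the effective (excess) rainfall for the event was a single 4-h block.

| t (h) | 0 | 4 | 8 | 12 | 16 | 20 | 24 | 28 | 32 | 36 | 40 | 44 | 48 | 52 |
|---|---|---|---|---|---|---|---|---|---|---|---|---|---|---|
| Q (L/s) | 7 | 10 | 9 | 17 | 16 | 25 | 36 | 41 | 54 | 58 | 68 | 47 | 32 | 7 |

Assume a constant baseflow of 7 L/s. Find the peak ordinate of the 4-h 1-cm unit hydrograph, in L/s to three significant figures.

U_p ≈ 50.9 L/s

Direct runoff: 0.0, 3.0, 2.0, 10.0, 9.0, 18.0, 29.0, 34.0, 47.0, 51.0, 61.0, 40.0, 25.0, 0.0 L/s; ΣQ_DR = 329.0 L/s, peak = 61.0 L/s.
Runoff depth d = ΣQ_DR·Δt / A = 329.0 × 14400 / (39.5 ha) = 11.99 mm.
The 1-cm UH is the DRH scaled by (10 mm)/d, so U_p = 61.0 × 10/11.99 = 50.9 L/s.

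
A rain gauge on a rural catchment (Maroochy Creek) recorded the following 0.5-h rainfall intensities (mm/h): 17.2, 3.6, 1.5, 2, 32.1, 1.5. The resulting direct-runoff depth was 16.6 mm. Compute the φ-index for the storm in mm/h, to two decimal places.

φ ≈ 8.05 mm/h

Only the 2 blocks with intensity above φ contribute runoff: 17.2, 32.1 mm/h.
Σ(I−φ)·Δt = d  ⇒  (17.2+32.1 − 2φ)·0.5 = 16.6
φ = (49.30 − 16.6/0.5) / 2 = 8.05 mm/h.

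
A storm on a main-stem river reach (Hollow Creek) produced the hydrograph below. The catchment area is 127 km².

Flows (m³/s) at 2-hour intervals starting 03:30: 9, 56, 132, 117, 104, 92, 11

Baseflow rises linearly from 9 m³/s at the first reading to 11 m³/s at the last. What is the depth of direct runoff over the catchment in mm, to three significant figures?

d ≈ 25.6 mm

Direct runoff: 0.00, 46.67, 122.33, 107.00, 93.67, 81.33, 0.00 m³/s; ΣQ_DR = 451.0 m³/s.
V = ΣQ_DR · Δt = 451.0 × 7200 s = 3.247 × 10^6 m³.
Over A = 127 km², depth = V / A = 25.6 mm.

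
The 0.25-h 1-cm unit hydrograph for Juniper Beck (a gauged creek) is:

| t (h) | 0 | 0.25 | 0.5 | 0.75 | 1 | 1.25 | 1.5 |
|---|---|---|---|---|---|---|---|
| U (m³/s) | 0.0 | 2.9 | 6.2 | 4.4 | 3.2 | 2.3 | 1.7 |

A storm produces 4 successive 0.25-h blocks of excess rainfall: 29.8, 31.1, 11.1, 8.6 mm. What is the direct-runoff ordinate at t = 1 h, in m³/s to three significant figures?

Q ≈ 32.6 m³/s

By discrete convolution, Q_j = Σ (P_i / 10 mm) · U_{j−i}.
At t = 1 h (j=4): Q = (29.8/10)·3.2 + (31.1/10)·4.4 + (11.1/10)·6.2 + (8.6/10)·2.9 = 32.6 m³/s.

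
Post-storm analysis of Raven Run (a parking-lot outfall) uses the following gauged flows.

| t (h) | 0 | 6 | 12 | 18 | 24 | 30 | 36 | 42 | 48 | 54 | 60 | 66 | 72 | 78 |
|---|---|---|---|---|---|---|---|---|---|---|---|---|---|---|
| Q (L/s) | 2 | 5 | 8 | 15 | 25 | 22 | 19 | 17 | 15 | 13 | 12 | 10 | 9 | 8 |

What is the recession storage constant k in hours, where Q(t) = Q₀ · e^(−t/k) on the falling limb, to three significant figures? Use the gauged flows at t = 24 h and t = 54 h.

k ≈ 45.9 h

On the falling limb, Q drops from 25 to 13 L/s between t = 24 h and t = 54 h (Δt = 30 h).
k = −Δt / ln(Q₂/Q₁) = −30 / ln(13/25) = 45.9 h.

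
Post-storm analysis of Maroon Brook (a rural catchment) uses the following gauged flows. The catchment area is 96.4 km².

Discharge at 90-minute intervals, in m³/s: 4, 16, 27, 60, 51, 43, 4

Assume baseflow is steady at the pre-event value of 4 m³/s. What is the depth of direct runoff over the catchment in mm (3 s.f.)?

d ≈ 9.91 mm

Direct runoff: 0.0, 12.0, 23.0, 56.0, 47.0, 39.0, 0.0 m³/s; ΣQ_DR = 177.0 m³/s.
V = ΣQ_DR · Δt = 177.0 × 5400 s = 9.558 × 10^5 m³.
Over A = 96.4 km², depth = V / A = 9.91 mm.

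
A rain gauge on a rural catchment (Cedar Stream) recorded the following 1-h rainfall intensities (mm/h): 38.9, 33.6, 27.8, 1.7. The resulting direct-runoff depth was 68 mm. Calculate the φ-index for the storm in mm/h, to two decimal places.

Only the 3 blocks with intensity above φ contribute runoff: 38.9, 33.6, 27.8 mm/h.
Σ(I−φ)·Δt = d  ⇒  (38.9+33.6+27.8 − 3φ)·1 = 68
φ = (100.3 − 68/1) / 3 = 10.77 mm/h.

φ ≈ 10.77 mm/h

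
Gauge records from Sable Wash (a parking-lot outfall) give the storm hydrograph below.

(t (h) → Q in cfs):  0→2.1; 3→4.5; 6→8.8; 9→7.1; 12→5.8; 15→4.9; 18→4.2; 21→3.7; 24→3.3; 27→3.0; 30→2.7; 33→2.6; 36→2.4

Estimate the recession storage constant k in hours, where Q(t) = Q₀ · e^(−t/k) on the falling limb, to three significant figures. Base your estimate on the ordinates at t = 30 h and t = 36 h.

On the falling limb, Q drops from 2.7 to 2.4 cfs between t = 30 h and t = 36 h (Δt = 6 h).
k = −Δt / ln(Q₂/Q₁) = −6 / ln(2.4/2.7) = 50.9 h.

k ≈ 50.9 h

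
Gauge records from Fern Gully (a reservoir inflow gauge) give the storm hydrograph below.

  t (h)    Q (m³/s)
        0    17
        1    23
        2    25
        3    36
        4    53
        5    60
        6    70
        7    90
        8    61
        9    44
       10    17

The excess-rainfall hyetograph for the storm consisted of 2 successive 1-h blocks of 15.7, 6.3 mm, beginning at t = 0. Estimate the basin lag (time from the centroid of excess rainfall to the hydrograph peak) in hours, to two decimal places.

Centroid of excess rainfall: t_c = Σ P_i·t̄_i / ΣP_i = 0.7864 h (block centres at 0.5, 1.5 h).
Hydrograph peak occurs at t = 7 h, so basin lag t_L = 7 − 0.7864 = 6.21 h.

t_L ≈ 6.21 h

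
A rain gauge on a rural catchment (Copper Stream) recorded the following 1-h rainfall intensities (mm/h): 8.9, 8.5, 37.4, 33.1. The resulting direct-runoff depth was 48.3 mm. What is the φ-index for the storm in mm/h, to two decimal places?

φ ≈ 11.10 mm/h

Only the 2 blocks with intensity above φ contribute runoff: 37.4, 33.1 mm/h.
Σ(I−φ)·Δt = d  ⇒  (37.4+33.1 − 2φ)·1 = 48.3
φ = (70.50 − 48.3/1) / 2 = 11.10 mm/h.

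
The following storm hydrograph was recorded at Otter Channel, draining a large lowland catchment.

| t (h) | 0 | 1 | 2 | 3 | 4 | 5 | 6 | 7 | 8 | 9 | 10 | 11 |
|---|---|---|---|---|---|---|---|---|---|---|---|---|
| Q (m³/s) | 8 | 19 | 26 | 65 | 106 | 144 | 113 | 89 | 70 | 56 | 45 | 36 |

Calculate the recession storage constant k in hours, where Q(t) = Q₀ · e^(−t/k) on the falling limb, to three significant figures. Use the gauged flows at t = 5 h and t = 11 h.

On the falling limb, Q drops from 144 to 36 m³/s between t = 5 h and t = 11 h (Δt = 6 h).
k = −Δt / ln(Q₂/Q₁) = −6 / ln(36/144) = 4.33 h.

k ≈ 4.33 h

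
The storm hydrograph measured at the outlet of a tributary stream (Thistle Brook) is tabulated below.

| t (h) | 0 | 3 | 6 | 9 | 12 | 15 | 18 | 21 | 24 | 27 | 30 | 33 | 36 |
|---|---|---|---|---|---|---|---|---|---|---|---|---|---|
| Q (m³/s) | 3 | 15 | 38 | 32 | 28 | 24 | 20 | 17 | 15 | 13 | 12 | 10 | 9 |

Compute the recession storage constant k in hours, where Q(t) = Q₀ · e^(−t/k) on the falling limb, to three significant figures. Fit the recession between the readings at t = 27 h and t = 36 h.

On the falling limb, Q drops from 13 to 9 m³/s between t = 27 h and t = 36 h (Δt = 9 h).
k = −Δt / ln(Q₂/Q₁) = −9 / ln(9/13) = 24.5 h.

k ≈ 24.5 h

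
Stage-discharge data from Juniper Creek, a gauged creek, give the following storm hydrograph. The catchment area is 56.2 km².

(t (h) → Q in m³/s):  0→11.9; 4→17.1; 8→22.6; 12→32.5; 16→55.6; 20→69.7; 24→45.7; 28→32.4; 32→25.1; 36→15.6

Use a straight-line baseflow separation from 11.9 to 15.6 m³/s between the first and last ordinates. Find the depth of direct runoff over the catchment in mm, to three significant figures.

d ≈ 48.9 mm

Direct runoff: 0.00, 4.79, 9.88, 19.37, 42.06, 55.74, 31.33, 17.62, 9.91, 0.00 m³/s; ΣQ_DR = 190.7 m³/s.
V = ΣQ_DR · Δt = 190.7 × 14400 s = 2.746 × 10^6 m³.
Over A = 56.2 km², depth = V / A = 48.9 mm.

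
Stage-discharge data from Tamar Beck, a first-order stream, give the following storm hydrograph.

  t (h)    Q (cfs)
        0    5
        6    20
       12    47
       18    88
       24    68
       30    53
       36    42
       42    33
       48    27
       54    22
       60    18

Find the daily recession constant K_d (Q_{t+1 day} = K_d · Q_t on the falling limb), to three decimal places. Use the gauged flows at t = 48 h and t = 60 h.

K_d ≈ 0.444

Between t = 48 h and t = 60 h the flow falls from 27 to 18 cfs over 2×6 h = 12 h.
Per-interval ratio K = (18/27)^(1/2) = 0.8165; K_d = K^(24/6) = 0.444.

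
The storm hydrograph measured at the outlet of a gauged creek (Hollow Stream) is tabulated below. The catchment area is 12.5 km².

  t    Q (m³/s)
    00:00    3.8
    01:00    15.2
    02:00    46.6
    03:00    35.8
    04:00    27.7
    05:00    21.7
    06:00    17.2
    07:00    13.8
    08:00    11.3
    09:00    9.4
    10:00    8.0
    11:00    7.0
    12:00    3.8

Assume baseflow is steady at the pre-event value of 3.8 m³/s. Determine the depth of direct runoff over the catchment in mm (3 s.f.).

Direct runoff: 0.0, 11.4, 42.8, 32.0, 23.9, 17.9, 13.4, 10.0, 7.5, 5.6, 4.2, 3.2, 0.0 m³/s; ΣQ_DR = 171.9 m³/s.
V = ΣQ_DR · Δt = 171.9 × 3600 s = 6.188 × 10^5 m³.
Over A = 12.5 km², depth = V / A = 49.5 mm.

d ≈ 49.5 mm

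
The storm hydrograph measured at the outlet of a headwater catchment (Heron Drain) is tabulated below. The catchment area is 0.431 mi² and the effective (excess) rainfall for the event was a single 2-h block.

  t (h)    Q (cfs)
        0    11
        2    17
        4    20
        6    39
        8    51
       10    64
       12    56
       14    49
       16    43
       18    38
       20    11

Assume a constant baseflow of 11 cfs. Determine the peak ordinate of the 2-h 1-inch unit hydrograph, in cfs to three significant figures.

U_p ≈ 26.5 cfs

Direct runoff: 0.0, 6.0, 9.0, 28.0, 40.0, 53.0, 45.0, 38.0, 32.0, 27.0, 0.0 cfs; ΣQ_DR = 278.0 cfs, peak = 53.0 cfs.
Runoff depth d = ΣQ_DR·Δt / A = 278.0 × 7200 / (0.431 mi²) = 1.999 in.
The 1-inch UH is the DRH scaled by (1 in)/d, so U_p = 53.0 × 1/1.999 = 26.5 cfs.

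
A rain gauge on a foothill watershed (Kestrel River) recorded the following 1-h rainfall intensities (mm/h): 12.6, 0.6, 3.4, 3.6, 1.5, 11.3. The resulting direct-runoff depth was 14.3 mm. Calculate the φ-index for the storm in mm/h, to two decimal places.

Only the 2 blocks with intensity above φ contribute runoff: 12.6, 11.3 mm/h.
Σ(I−φ)·Δt = d  ⇒  (12.6+11.3 − 2φ)·1 = 14.3
φ = (23.90 − 14.3/1) / 2 = 4.80 mm/h.

φ ≈ 4.80 mm/h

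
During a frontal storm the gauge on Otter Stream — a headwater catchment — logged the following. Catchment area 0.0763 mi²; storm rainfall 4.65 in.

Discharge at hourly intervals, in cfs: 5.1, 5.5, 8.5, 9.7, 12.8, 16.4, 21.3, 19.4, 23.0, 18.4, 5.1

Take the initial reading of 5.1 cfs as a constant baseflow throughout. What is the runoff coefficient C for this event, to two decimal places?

ΣQ_DR = 89.10 cfs; V = ΣQ_DR·Δt = 3.208 × 10^5 ft³.
Runoff depth d = V / A = 1.810 in.
C = d / P = 1.810 / 4.65 = 0.39.

C ≈ 0.39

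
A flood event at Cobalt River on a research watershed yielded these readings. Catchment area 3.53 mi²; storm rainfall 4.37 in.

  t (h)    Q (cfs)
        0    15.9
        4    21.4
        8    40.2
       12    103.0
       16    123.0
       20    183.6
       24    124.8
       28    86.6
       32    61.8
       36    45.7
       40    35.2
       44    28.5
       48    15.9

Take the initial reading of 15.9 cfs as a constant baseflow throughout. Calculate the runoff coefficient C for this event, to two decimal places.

C ≈ 0.27

ΣQ_DR = 678.9 cfs; V = ΣQ_DR·Δt = 9.776 × 10^6 ft³.
Runoff depth d = V / A = 1.192 in.
C = d / P = 1.192 / 4.37 = 0.27.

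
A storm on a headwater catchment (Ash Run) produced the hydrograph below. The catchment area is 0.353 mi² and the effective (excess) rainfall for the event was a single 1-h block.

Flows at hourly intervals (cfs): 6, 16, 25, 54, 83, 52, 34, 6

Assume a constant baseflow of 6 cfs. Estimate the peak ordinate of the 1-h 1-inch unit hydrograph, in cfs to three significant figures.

U_p ≈ 76.9 cfs

Direct runoff: 0.0, 10.0, 19.0, 48.0, 77.0, 46.0, 28.0, 0.0 cfs; ΣQ_DR = 228.0 cfs, peak = 77.0 cfs.
Runoff depth d = ΣQ_DR·Δt / A = 228.0 × 3600 / (0.353 mi²) = 1.001 in.
The 1-inch UH is the DRH scaled by (1 in)/d, so U_p = 77.0 × 1/1.001 = 76.9 cfs.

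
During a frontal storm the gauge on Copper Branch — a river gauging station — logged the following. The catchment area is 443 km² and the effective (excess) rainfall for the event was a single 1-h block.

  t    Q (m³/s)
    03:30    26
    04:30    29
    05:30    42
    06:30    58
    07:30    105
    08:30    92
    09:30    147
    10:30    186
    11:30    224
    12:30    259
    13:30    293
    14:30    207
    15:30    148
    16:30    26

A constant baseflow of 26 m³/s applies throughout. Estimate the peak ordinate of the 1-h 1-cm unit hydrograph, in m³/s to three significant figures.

Direct runoff: 0.0, 3.0, 16.0, 32.0, 79.0, 66.0, 121.0, 160.0, 198.0, 233.0, 267.0, 181.0, 122.0, 0.0 m³/s; ΣQ_DR = 1478 m³/s, peak = 267.0 m³/s.
Runoff depth d = ΣQ_DR·Δt / A = 1478 × 3600 / (443 km²) = 12.01 mm.
The 1-cm UH is the DRH scaled by (10 mm)/d, so U_p = 267.0 × 10/12.01 = 222 m³/s.

U_p ≈ 222 m³/s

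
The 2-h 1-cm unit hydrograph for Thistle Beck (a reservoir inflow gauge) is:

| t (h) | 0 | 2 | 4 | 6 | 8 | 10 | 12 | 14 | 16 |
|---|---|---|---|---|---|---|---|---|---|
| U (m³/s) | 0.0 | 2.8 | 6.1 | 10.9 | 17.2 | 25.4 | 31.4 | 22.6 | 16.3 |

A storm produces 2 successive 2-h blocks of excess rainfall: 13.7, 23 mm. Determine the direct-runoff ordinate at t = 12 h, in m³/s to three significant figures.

Q ≈ 101 m³/s

By discrete convolution, Q_j = Σ (P_i / 10 mm) · U_{j−i}.
At t = 12 h (j=6): Q = (13.7/10)·31.4 + (23/10)·25.4 = 101 m³/s.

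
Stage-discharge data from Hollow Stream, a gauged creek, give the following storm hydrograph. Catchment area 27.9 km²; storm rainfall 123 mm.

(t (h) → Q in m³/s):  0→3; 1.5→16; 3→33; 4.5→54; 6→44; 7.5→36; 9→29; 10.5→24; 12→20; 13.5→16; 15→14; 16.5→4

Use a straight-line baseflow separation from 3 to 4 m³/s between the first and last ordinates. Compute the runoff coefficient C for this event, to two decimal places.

C ≈ 0.39

ΣQ_DR = 251.0 m³/s; V = ΣQ_DR·Δt = 1.355 × 10^6 m³.
Runoff depth d = V / A = 48.58 mm.
C = d / P = 48.58 / 123 = 0.39.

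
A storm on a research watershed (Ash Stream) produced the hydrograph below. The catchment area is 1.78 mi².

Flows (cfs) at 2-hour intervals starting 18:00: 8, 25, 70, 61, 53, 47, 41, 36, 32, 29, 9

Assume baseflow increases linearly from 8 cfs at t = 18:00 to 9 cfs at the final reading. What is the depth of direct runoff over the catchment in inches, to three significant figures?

d ≈ 0.553 in

Direct runoff: 0.00, 16.90, 61.80, 52.70, 44.60, 38.50, 32.40, 27.30, 23.20, 20.10, 0.00 cfs; ΣQ_DR = 317.5 cfs.
V = ΣQ_DR · Δt = 317.5 × 7200 s = 2.286 × 10^6 ft³.
Over A = 1.78 mi², depth = V / A = 0.553 in.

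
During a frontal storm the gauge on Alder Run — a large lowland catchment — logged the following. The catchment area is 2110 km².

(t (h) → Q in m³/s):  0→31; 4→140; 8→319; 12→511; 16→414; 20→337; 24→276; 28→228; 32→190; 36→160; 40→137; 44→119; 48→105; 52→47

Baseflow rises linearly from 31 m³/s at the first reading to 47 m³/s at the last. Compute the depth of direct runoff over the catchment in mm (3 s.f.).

d ≈ 16.8 mm

Direct runoff: 0.00, 107.77, 285.54, 476.31, 378.08, 299.85, 237.62, 188.38, 149.15, 117.92, 93.69, 74.46, 59.23, 0.00 m³/s; ΣQ_DR = 2468 m³/s.
V = ΣQ_DR · Δt = 2468 × 14400 s = 3.554 × 10^7 m³.
Over A = 2110 km², depth = V / A = 16.8 mm.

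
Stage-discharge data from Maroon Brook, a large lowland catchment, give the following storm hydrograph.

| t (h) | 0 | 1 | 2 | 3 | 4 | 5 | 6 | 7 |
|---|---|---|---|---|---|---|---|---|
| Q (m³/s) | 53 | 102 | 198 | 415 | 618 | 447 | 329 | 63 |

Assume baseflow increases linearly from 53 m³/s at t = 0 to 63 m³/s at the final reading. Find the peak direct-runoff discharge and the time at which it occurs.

Subtracting baseflow gives direct-runoff ordinates: 0.00, 47.57, 142.14, 357.71, 559.29, 386.86, 267.43, 0.00 m³/s.
The maximum is 559.29 m³/s, occurring at the reading for t = 4 h.

Q_p = 559.29 m³/s at t = 4 h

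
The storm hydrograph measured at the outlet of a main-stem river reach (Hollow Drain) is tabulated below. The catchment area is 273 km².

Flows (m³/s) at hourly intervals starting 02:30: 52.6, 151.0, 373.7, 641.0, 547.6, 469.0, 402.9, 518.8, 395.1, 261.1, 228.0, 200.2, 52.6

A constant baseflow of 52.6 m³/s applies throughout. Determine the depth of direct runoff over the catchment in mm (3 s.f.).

Direct runoff: 0.0, 98.4, 321.1, 588.4, 495.0, 416.4, 350.3, 466.2, 342.5, 208.5, 175.4, 147.6, 0.0 m³/s; ΣQ_DR = 3610 m³/s.
V = ΣQ_DR · Δt = 3610 × 3600 s = 1.300 × 10^7 m³.
Over A = 273 km², depth = V / A = 47.6 mm.

d ≈ 47.6 mm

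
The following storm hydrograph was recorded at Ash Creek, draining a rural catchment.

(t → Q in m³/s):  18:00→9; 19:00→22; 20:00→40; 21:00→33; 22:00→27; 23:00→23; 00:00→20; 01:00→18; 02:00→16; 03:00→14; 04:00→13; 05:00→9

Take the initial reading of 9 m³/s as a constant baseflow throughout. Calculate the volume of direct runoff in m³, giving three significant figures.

Direct-runoff ordinates (Q − Q_b): 0.0, 13.0, 31.0, 24.0, 18.0, 14.0, 11.0, 9.0, 7.0, 5.0, 4.0, 0.0 m³/s.
ΣQ_DR = 136.0 m³/s.
With Δt = 1 h = 3600 s, V = ΣQ_DR · Δt = 136.0 × 3600 = 4.90 × 10^5 m³.

V ≈ 4.90 × 10^5 m³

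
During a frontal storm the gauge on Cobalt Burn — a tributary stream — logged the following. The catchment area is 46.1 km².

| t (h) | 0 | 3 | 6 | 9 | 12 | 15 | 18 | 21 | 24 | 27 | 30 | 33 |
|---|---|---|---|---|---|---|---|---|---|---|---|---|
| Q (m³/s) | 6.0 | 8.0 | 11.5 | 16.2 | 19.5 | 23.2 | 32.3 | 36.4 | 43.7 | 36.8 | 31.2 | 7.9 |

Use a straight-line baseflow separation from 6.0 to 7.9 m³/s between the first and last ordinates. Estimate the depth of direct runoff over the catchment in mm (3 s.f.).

d ≈ 44.3 mm

Direct runoff: 0.00, 1.83, 5.15, 9.68, 12.81, 16.34, 25.26, 29.19, 36.32, 29.25, 23.47, 0.00 m³/s; ΣQ_DR = 189.3 m³/s.
V = ΣQ_DR · Δt = 189.3 × 10800 s = 2.044 × 10^6 m³.
Over A = 46.1 km², depth = V / A = 44.3 mm.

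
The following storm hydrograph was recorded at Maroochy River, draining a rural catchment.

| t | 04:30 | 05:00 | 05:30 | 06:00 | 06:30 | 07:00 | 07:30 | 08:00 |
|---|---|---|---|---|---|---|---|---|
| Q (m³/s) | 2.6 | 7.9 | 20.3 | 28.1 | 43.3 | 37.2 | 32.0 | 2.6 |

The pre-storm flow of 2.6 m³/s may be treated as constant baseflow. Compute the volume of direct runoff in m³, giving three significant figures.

Direct-runoff ordinates (Q − Q_b): 0.0, 5.3, 17.7, 25.5, 40.7, 34.6, 29.4, 0.0 m³/s.
ΣQ_DR = 153.2 m³/s.
With Δt = 0.5 h = 1800 s, V = ΣQ_DR · Δt = 153.2 × 1800 = 2.76 × 10^5 m³.

V ≈ 2.76 × 10^5 m³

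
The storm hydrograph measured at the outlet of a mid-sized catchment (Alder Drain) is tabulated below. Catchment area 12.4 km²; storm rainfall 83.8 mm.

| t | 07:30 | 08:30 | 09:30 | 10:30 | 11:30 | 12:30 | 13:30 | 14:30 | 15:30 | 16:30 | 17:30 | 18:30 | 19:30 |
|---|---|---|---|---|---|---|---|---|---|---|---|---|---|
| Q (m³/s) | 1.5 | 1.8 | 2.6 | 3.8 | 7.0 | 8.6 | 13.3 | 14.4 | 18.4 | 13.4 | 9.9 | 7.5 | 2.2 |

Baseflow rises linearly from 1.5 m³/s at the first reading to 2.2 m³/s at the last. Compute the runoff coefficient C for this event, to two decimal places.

ΣQ_DR = 80.35 m³/s; V = ΣQ_DR·Δt = 2.893 × 10^5 m³.
Runoff depth d = V / A = 23.33 mm.
C = d / P = 23.33 / 83.8 = 0.28.

C ≈ 0.28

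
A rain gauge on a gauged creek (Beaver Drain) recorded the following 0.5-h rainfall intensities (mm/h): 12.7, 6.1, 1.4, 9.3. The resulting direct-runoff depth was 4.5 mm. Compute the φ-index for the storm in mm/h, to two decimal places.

φ ≈ 6.50 mm/h

Only the 2 blocks with intensity above φ contribute runoff: 12.7, 9.3 mm/h.
Σ(I−φ)·Δt = d  ⇒  (12.7+9.3 − 2φ)·0.5 = 4.5
φ = (22.00 − 4.5/0.5) / 2 = 6.50 mm/h.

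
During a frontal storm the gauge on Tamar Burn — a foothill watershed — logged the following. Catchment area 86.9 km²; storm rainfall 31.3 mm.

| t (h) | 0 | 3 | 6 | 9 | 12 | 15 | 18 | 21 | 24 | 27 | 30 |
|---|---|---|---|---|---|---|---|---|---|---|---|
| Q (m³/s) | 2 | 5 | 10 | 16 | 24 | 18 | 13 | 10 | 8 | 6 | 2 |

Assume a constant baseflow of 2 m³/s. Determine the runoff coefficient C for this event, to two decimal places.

C ≈ 0.37

ΣQ_DR = 92.00 m³/s; V = ΣQ_DR·Δt = 9.936 × 10^5 m³.
Runoff depth d = V / A = 11.43 mm.
C = d / P = 11.43 / 31.3 = 0.37.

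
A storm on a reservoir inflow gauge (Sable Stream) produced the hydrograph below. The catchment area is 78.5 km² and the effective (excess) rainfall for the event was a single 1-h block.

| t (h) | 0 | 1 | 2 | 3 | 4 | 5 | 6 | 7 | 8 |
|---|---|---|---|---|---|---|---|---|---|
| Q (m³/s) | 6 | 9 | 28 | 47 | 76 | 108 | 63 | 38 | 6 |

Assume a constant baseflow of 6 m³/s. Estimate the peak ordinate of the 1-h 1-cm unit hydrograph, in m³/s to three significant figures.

U_p ≈ 68.0 m³/s

Direct runoff: 0.0, 3.0, 22.0, 41.0, 70.0, 102.0, 57.0, 32.0, 0.0 m³/s; ΣQ_DR = 327.0 m³/s, peak = 102.0 m³/s.
Runoff depth d = ΣQ_DR·Δt / A = 327.0 × 3600 / (78.5 km²) = 15.00 mm.
The 1-cm UH is the DRH scaled by (10 mm)/d, so U_p = 102.0 × 10/15.00 = 68.0 m³/s.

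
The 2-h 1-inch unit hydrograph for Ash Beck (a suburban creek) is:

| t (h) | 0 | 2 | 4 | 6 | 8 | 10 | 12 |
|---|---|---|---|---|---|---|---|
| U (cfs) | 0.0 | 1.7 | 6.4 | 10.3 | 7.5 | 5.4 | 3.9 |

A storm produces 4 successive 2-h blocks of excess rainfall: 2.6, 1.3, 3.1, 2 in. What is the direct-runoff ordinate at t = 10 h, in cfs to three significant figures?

Q ≈ 68.5 cfs

By discrete convolution, Q_j = Σ (P_i / 1 in) · U_{j−i}.
At t = 10 h (j=5): Q = (2.6/1)·5.4 + (1.3/1)·7.5 + (3.1/1)·10.3 + (2/1)·6.4 = 68.5 cfs.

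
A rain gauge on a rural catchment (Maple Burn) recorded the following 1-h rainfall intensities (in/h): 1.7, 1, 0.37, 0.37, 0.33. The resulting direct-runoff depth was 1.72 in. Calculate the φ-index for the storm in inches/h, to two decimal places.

φ ≈ 0.49 in/h

Only the 2 blocks with intensity above φ contribute runoff: 1.7, 1 in/h.
Σ(I−φ)·Δt = d  ⇒  (1.7+1 − 2φ)·1 = 1.72
φ = (2.700 − 1.72/1) / 2 = 0.49 in/h.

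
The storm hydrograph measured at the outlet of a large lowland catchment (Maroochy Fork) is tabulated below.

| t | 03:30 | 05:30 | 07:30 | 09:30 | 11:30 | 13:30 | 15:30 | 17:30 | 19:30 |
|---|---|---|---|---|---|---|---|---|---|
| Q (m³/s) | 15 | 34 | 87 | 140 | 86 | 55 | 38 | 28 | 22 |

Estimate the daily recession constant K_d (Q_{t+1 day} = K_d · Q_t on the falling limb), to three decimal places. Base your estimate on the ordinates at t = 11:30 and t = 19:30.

K_d ≈ 0.017

Between t = 11:30 and t = 19:30 the flow falls from 86 to 22 m³/s over 4×2 h = 8 h.
Per-interval ratio K = (22/86)^(1/4) = 0.7112; K_d = K^(24/2) = 0.017.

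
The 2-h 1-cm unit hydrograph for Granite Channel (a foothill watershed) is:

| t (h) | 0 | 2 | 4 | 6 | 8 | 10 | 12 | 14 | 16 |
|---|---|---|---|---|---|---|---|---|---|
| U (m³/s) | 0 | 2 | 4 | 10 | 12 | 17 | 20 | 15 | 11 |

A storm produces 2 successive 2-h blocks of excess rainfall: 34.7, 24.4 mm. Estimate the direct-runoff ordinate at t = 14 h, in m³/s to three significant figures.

By discrete convolution, Q_j = Σ (P_i / 10 mm) · U_{j−i}.
At t = 14 h (j=7): Q = (34.7/10)·15 + (24.4/10)·20 = 101 m³/s.

Q ≈ 101 m³/s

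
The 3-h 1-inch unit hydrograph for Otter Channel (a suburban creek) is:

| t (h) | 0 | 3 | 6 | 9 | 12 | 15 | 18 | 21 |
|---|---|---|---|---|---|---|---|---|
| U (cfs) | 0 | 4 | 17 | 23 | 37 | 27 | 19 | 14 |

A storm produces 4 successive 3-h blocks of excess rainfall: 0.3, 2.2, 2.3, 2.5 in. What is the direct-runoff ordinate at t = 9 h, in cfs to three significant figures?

Q ≈ 53.5 cfs

By discrete convolution, Q_j = Σ (P_i / 1 in) · U_{j−i}.
At t = 9 h (j=3): Q = (0.3/1)·23 + (2.2/1)·17 + (2.3/1)·4 + (2.5/1)·0 = 53.5 cfs.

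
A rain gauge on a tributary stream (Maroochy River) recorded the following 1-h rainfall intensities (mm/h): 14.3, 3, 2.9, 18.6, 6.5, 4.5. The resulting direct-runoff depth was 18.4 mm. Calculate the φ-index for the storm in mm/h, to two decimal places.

φ ≈ 7.25 mm/h

Only the 2 blocks with intensity above φ contribute runoff: 14.3, 18.6 mm/h.
Σ(I−φ)·Δt = d  ⇒  (14.3+18.6 − 2φ)·1 = 18.4
φ = (32.90 − 18.4/1) / 2 = 7.25 mm/h.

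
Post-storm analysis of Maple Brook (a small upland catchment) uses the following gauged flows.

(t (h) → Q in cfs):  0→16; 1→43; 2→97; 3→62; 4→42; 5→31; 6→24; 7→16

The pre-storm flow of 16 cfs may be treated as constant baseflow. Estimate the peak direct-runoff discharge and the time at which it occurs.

Q_p = 81.0 cfs at t = 2 h

Subtracting baseflow gives direct-runoff ordinates: 0.0, 27.0, 81.0, 46.0, 26.0, 15.0, 8.0, 0.0 cfs.
The maximum is 81.0 cfs, occurring at the reading for t = 2 h.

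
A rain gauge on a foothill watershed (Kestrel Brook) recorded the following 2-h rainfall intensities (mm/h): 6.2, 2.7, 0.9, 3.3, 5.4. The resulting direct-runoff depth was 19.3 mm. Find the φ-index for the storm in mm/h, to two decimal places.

Only the 4 blocks with intensity above φ contribute runoff: 6.2, 2.7, 3.3, 5.4 mm/h.
Σ(I−φ)·Δt = d  ⇒  (6.2+2.7+3.3+5.4 − 4φ)·2 = 19.3
φ = (17.60 − 19.3/2) / 4 = 1.99 mm/h.

φ ≈ 1.99 mm/h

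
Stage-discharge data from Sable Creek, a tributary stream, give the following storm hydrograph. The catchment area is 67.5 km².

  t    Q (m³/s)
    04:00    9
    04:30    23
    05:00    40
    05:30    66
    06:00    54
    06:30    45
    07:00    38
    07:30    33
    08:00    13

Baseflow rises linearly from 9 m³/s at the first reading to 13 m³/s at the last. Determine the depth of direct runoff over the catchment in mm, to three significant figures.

d ≈ 5.92 mm

Direct runoff: 0.00, 13.50, 30.00, 55.50, 43.00, 33.50, 26.00, 20.50, 0.00 m³/s; ΣQ_DR = 222.0 m³/s.
V = ΣQ_DR · Δt = 222.0 × 1800 s = 3.996 × 10^5 m³.
Over A = 67.5 km², depth = V / A = 5.92 mm.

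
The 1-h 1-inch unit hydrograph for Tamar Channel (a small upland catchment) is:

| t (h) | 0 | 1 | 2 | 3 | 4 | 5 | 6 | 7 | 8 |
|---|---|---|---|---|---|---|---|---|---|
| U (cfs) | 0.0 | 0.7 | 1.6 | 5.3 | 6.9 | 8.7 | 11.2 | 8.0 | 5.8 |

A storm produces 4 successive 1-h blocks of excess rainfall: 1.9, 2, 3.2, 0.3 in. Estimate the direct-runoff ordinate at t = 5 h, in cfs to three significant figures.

Q ≈ 47.8 cfs

By discrete convolution, Q_j = Σ (P_i / 1 in) · U_{j−i}.
At t = 5 h (j=5): Q = (1.9/1)·8.7 + (2/1)·6.9 + (3.2/1)·5.3 + (0.3/1)·1.6 = 47.8 cfs.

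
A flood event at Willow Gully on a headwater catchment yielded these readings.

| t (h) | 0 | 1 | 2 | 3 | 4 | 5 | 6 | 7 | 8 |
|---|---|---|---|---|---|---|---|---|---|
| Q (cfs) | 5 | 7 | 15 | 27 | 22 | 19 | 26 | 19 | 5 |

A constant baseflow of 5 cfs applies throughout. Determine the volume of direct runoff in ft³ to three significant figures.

Direct-runoff ordinates (Q − Q_b): 0.0, 2.0, 10.0, 22.0, 17.0, 14.0, 21.0, 14.0, 0.0 cfs.
ΣQ_DR = 100.0 cfs.
With Δt = 1 h = 3600 s, V = ΣQ_DR · Δt = 100.0 × 3600 = 3.60 × 10^5 ft³.

V ≈ 3.60 × 10^5 ft³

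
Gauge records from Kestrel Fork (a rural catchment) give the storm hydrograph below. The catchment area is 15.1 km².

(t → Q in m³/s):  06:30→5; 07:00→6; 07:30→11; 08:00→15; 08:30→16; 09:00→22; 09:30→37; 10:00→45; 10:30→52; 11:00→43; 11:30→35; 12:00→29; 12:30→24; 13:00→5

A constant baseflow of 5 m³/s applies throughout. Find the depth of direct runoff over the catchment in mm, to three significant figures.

Direct runoff: 0.0, 1.0, 6.0, 10.0, 11.0, 17.0, 32.0, 40.0, 47.0, 38.0, 30.0, 24.0, 19.0, 0.0 m³/s; ΣQ_DR = 275.0 m³/s.
V = ΣQ_DR · Δt = 275.0 × 1800 s = 4.950 × 10^5 m³.
Over A = 15.1 km², depth = V / A = 32.8 mm.

d ≈ 32.8 mm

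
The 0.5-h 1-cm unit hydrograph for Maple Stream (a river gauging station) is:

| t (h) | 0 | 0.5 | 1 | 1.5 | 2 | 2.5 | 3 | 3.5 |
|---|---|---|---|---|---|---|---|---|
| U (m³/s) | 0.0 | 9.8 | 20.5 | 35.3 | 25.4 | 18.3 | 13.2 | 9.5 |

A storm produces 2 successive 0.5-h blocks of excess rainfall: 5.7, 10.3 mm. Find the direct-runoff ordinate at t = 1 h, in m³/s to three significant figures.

By discrete convolution, Q_j = Σ (P_i / 10 mm) · U_{j−i}.
At t = 1 h (j=2): Q = (5.7/10)·20.5 + (10.3/10)·9.8 = 21.8 m³/s.

Q ≈ 21.8 m³/s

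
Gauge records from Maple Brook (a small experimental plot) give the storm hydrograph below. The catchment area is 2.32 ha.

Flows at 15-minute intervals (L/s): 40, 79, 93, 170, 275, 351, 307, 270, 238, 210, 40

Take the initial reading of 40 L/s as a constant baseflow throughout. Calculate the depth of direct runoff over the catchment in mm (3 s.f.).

Direct runoff: 0.0, 39.0, 53.0, 130.0, 235.0, 311.0, 267.0, 230.0, 198.0, 170.0, 0.0 L/s; ΣQ_DR = 1633 L/s.
V = ΣQ_DR · Δt = 1633 × 900 s = 1.470 × 10^6 L.
Over A = 2.32 ha, depth = V / A = 63.3 mm.

d ≈ 63.3 mm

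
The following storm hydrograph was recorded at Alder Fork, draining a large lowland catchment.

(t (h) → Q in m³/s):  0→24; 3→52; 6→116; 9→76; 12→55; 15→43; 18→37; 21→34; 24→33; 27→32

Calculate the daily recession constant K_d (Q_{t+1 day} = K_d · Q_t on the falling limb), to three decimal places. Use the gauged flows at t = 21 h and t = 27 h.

K_d ≈ 0.785

Between t = 21 h and t = 27 h the flow falls from 34 to 32 m³/s over 2×3 h = 6 h.
Per-interval ratio K = (32/34)^(1/2) = 0.9701; K_d = K^(24/3) = 0.785.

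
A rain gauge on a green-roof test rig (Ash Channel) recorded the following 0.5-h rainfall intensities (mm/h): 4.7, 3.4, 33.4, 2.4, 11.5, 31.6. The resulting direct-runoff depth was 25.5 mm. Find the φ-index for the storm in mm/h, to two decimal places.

Only the 3 blocks with intensity above φ contribute runoff: 33.4, 11.5, 31.6 mm/h.
Σ(I−φ)·Δt = d  ⇒  (33.4+11.5+31.6 − 3φ)·0.5 = 25.5
φ = (76.50 − 25.5/0.5) / 3 = 8.50 mm/h.

φ ≈ 8.50 mm/h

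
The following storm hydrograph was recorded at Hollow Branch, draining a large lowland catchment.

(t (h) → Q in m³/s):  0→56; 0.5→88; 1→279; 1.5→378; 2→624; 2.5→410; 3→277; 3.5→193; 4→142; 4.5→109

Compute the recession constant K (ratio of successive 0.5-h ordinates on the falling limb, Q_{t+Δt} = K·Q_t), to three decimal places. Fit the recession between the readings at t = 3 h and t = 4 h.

K ≈ 0.716

Using the recession-limb readings at t = 3 h and t = 4 h: Q falls from 277 to 142 m³/s over 2 intervals.
K = (Q₂/Q₁)^(1/2) = (142/277)^(1/2) = 0.716.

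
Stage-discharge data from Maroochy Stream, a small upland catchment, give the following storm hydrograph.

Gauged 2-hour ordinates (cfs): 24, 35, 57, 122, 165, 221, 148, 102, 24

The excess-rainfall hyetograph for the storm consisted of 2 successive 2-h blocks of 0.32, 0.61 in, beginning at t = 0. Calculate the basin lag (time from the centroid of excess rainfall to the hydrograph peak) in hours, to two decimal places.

Centroid of excess rainfall: t_c = Σ P_i·t̄_i / ΣP_i = 2.3118 h (block centres at 1, 3 h).
Hydrograph peak occurs at t = 10 h, so basin lag t_L = 10 − 2.3118 = 7.69 h.

t_L ≈ 7.69 h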